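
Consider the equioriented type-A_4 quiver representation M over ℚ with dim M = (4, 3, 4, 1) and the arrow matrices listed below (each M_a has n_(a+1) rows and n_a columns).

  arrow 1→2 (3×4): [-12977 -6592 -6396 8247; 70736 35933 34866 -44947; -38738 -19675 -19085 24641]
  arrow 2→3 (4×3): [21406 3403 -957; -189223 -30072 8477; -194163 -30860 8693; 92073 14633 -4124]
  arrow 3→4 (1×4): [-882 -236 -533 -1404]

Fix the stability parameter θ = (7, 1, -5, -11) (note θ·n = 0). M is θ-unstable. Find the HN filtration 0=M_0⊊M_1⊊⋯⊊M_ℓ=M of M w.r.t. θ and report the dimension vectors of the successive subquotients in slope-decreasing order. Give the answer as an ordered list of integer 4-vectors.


Interval decomposition of M: I[1,1], I[1,2], I[1,3], I[1,4], I[3,3]^2.
HN type (ℓ=5): μ^(1)=7; μ^(2)=4; μ^(3)=1; μ^(4)=-2; μ^(5)=-5

((1, 0, 0, 0); (1, 1, 0, 0); (1, 1, 1, 0); (1, 1, 1, 1); (0, 0, 2, 0))


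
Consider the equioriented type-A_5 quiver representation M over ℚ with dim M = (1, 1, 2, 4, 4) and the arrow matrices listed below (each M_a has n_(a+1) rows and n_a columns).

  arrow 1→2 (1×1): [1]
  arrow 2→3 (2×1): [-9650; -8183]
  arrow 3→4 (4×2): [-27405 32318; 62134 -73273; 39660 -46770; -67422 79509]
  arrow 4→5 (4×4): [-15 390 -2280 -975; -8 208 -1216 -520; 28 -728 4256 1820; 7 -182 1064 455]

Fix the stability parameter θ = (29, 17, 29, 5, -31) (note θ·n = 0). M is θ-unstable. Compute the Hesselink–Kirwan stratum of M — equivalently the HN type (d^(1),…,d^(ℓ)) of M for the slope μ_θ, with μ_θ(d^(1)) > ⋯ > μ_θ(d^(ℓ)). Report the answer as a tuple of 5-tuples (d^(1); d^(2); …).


Interval decomposition of M: I[1,5], I[3,4], I[4,4]^2, I[5,5]^3.
HN type (ℓ=4): μ^(1)=17; μ^(2)=49/5; μ^(3)=5; μ^(4)=-31

((0, 0, 1, 1, 0); (1, 1, 1, 1, 1); (0, 0, 0, 2, 0); (0, 0, 0, 0, 3))


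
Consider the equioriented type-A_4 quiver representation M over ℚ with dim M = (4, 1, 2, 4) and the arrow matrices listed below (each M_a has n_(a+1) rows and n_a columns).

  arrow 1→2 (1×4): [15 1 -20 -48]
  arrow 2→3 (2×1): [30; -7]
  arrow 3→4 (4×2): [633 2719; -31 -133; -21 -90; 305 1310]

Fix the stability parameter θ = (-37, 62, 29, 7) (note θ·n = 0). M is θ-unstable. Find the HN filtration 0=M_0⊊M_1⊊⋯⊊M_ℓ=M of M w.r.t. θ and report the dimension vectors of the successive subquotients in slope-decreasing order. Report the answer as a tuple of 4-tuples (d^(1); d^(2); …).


Via rank(M_{q-1}∘⋯∘M_p): M ≅ I[1,1]^3, I[1,4], I[3,4], I[4,4]^2.
μ_θ-semistable layers: μ^(1)=98/3; μ^(2)=18; μ^(3)=7; μ^(4)=-37

((0, 1, 1, 1); (0, 0, 1, 1); (0, 0, 0, 2); (4, 0, 0, 0))


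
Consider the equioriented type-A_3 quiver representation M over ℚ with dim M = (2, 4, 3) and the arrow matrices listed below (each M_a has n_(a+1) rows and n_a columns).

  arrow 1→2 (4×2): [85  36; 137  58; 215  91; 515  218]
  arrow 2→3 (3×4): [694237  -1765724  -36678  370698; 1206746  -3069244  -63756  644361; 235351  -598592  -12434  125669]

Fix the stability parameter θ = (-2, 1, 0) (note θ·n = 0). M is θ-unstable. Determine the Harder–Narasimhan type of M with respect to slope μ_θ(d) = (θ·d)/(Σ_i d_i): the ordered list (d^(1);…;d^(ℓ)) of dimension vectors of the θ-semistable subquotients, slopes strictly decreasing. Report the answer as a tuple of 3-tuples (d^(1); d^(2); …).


Via rank(M_{q-1}∘⋯∘M_p): M ≅ I[1,2], I[1,3], I[2,2], I[2,3], I[3,3].
μ_θ-semistable layers: μ^(1)=1; μ^(2)=1/2; μ^(3)=0; μ^(4)=-2

((0, 2, 0); (0, 2, 2); (0, 0, 1); (2, 0, 0))


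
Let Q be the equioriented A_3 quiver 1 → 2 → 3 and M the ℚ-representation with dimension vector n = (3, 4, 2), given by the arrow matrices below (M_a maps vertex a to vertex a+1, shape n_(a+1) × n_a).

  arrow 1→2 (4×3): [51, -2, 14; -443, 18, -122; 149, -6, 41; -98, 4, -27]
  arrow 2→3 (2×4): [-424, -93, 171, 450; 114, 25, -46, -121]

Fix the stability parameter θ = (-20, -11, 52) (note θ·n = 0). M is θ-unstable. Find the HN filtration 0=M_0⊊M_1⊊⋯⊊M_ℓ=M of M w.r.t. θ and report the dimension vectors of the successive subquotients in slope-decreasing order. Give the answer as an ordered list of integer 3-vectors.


Barcode: M ≅ I[1,1], I[1,3]^2, I[2,2]^2. HN layers by μ_θ (3 steps, strictly decreasing):
  μ^(1)=52; μ^(2)=-11; μ^(3)=-20

((0, 0, 2); (0, 4, 0); (3, 0, 0))


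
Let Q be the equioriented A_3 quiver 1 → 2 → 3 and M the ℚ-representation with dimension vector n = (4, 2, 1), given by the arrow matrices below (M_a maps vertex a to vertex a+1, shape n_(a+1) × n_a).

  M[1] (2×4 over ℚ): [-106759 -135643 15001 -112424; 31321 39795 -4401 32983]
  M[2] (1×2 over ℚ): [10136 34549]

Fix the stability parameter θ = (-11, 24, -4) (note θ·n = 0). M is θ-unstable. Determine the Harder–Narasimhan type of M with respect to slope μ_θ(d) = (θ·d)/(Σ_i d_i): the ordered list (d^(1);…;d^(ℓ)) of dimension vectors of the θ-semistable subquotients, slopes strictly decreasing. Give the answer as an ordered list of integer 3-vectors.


Barcode: M ≅ I[1,1]^2, I[1,2], I[1,3]. HN layers by μ_θ (3 steps, strictly decreasing):
  μ^(1)=24; μ^(2)=10; μ^(3)=-11

((0, 1, 0); (0, 1, 1); (4, 0, 0))


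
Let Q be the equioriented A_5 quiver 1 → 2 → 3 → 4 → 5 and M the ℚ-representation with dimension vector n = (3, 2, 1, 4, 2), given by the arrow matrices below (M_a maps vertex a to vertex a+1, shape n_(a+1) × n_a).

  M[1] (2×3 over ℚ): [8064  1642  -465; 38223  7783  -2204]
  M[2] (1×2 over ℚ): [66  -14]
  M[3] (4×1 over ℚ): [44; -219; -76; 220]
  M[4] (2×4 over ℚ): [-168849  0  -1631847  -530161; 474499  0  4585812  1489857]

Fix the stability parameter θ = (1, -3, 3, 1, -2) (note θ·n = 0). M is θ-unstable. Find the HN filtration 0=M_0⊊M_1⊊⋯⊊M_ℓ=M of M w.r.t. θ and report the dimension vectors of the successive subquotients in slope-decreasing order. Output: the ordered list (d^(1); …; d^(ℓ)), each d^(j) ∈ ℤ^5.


Via rank(M_{q-1}∘⋯∘M_p): M ≅ I[1,1], I[1,2], I[1,5], I[4,4]^2, I[4,5].
μ_θ-semistable layers: μ^(1)=1; μ^(2)=2/3; μ^(3)=-1/2; μ^(4)=-1

((1, 0, 0, 2, 0); (0, 0, 1, 1, 1); (0, 0, 0, 1, 1); (2, 2, 0, 0, 0))


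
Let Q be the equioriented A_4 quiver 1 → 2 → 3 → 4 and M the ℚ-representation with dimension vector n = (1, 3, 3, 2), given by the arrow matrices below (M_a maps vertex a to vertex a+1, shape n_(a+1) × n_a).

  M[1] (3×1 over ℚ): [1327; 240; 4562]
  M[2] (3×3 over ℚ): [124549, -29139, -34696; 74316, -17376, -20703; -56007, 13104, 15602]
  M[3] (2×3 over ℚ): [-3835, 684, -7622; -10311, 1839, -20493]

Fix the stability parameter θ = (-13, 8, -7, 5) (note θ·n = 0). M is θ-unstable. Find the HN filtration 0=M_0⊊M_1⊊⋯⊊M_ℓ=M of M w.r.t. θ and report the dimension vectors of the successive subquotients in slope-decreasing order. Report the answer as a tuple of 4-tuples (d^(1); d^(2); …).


Interval decomposition of M: I[1,4], I[2,3], I[2,4].
HN type (ℓ=3): μ^(1)=5; μ^(2)=1/2; μ^(3)=-13

((0, 0, 0, 2); (0, 3, 3, 0); (1, 0, 0, 0))


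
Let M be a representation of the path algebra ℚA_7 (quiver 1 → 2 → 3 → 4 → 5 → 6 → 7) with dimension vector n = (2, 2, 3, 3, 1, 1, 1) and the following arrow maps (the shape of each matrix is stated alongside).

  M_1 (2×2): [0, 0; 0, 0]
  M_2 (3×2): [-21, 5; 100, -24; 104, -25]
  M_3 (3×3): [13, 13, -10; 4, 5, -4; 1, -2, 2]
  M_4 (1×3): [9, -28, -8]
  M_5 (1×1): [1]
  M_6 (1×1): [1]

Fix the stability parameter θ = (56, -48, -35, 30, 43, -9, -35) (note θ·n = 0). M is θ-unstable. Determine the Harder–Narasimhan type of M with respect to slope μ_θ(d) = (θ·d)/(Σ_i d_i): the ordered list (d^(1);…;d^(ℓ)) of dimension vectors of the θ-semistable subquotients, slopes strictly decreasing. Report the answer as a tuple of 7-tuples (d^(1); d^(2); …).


Via rank(M_{q-1}∘⋯∘M_p): M ≅ I[1,1]^2, I[2,3], I[2,7], I[3,4], I[4,4].
μ_θ-semistable layers: μ^(1)=56; μ^(2)=30; μ^(3)=29/4; μ^(4)=-35; μ^(5)=-48

((2, 0, 0, 0, 0, 0, 0); (0, 0, 0, 2, 0, 0, 0); (0, 0, 0, 1, 1, 1, 1); (0, 0, 3, 0, 0, 0, 0); (0, 2, 0, 0, 0, 0, 0))


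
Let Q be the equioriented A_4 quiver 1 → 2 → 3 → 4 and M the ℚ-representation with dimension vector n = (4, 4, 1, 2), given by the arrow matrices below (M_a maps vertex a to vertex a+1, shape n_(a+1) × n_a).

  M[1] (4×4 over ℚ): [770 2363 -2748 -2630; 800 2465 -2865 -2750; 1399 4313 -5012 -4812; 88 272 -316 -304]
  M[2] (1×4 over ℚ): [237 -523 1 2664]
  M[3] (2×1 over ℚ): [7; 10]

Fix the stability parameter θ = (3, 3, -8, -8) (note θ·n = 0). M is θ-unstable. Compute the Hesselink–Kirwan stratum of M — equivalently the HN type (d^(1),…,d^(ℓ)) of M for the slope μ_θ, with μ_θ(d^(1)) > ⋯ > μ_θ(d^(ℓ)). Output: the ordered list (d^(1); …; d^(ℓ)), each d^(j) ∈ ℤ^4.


Via rank(M_{q-1}∘⋯∘M_p): M ≅ I[1,1], I[1,2]^2, I[1,4], I[2,2], I[4,4].
μ_θ-semistable layers: μ^(1)=3; μ^(2)=-5/2; μ^(3)=-8

((3, 3, 0, 0); (1, 1, 1, 1); (0, 0, 0, 1))


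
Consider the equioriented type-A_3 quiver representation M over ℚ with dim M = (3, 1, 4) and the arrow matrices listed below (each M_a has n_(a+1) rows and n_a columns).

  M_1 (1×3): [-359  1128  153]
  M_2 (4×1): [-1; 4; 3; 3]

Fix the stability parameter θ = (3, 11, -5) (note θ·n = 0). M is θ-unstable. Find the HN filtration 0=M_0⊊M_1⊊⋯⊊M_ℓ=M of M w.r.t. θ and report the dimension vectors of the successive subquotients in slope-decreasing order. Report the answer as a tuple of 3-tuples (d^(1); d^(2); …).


Via rank(M_{q-1}∘⋯∘M_p): M ≅ I[1,1]^2, I[1,3], I[3,3]^3.
μ_θ-semistable layers: μ^(1)=3; μ^(2)=-5

((3, 1, 1); (0, 0, 3))


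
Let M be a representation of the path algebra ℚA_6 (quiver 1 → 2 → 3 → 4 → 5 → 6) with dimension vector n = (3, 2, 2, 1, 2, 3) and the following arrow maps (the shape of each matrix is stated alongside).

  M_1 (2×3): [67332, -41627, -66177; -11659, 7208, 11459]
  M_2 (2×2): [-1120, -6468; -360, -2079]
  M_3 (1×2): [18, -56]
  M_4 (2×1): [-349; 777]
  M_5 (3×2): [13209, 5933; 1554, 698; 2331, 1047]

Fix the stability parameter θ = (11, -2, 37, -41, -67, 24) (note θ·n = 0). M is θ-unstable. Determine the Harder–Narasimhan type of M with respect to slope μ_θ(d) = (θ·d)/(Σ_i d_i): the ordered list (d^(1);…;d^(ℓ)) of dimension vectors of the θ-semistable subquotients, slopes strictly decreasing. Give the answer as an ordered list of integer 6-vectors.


Interval decomposition of M: I[1,1], I[1,2], I[1,3], I[3,5], I[5,6], I[6,6]^2.
HN type (ℓ=6): μ^(1)=37; μ^(2)=24; μ^(3)=11; μ^(4)=9/2; μ^(5)=-71/3; μ^(6)=-67

((0, 0, 1, 0, 0, 0); (0, 0, 0, 0, 0, 3); (1, 0, 0, 0, 0, 0); (2, 2, 0, 0, 0, 0); (0, 0, 1, 1, 1, 0); (0, 0, 0, 0, 1, 0))


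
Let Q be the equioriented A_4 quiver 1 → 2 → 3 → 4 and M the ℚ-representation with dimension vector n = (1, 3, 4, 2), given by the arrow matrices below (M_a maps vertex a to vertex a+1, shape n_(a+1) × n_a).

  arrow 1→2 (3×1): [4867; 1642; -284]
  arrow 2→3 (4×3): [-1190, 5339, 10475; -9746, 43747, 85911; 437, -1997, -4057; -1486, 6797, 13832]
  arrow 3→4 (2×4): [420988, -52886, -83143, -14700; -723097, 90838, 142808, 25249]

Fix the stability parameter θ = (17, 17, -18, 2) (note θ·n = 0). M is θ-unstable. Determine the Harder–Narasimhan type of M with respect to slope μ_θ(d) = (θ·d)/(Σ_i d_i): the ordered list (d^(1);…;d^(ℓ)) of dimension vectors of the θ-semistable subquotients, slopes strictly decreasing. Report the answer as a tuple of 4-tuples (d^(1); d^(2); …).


Interval decomposition of M: I[1,4], I[2,3], I[2,4], I[3,3].
HN type (ℓ=4): μ^(1)=9/2; μ^(2)=2; μ^(3)=-1/2; μ^(4)=-18

((1, 1, 1, 1); (0, 0, 0, 1); (0, 2, 2, 0); (0, 0, 1, 0))


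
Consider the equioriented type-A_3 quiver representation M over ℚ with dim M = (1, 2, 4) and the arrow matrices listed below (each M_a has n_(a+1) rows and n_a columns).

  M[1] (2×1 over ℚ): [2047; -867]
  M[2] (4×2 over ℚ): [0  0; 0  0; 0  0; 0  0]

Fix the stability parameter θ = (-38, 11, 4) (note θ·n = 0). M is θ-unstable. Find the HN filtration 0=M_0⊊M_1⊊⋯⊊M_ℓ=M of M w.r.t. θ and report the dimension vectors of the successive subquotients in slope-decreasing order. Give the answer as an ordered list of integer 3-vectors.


Barcode: M ≅ I[1,2], I[2,2], I[3,3]^4. HN layers by μ_θ (3 steps, strictly decreasing):
  μ^(1)=11; μ^(2)=4; μ^(3)=-38

((0, 2, 0); (0, 0, 4); (1, 0, 0))


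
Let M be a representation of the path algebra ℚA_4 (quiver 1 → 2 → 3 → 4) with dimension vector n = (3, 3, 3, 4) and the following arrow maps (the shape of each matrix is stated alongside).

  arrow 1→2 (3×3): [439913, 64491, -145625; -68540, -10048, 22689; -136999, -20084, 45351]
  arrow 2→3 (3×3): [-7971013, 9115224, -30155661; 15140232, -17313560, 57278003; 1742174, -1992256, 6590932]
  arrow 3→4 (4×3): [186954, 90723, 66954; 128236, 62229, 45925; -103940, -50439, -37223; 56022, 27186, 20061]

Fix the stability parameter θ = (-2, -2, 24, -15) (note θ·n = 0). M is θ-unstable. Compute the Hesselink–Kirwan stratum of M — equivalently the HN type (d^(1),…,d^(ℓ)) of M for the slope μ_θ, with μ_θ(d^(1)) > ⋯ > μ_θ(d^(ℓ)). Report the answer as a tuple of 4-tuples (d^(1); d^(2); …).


Barcode: M ≅ I[1,2], I[1,3], I[1,4], I[3,4], I[4,4]^2. HN layers by μ_θ (4 steps, strictly decreasing):
  μ^(1)=24; μ^(2)=9/2; μ^(3)=-2; μ^(4)=-15

((0, 0, 1, 0); (0, 0, 2, 2); (3, 3, 0, 0); (0, 0, 0, 2))


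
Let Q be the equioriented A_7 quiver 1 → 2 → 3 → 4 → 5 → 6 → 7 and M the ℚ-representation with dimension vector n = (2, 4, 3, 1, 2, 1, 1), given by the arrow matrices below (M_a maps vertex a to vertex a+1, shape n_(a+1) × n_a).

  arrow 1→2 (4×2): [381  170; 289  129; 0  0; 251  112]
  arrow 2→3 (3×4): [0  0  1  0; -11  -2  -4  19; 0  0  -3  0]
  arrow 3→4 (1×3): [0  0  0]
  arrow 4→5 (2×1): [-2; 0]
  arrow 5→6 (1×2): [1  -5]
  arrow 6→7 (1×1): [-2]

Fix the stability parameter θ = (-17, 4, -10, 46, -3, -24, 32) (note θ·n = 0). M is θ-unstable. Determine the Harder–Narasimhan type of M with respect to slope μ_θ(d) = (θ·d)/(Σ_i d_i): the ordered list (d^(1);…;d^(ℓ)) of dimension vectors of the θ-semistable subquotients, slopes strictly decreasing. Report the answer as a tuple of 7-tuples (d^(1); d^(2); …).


Barcode: M ≅ I[1,2]^2, I[2,3]^2, I[3,3], I[4,7], I[5,5]. HN layers by μ_θ (6 steps, strictly decreasing):
  μ^(1)=32; μ^(2)=19/3; μ^(3)=4; μ^(4)=-3; μ^(5)=-10; μ^(6)=-17

((0, 0, 0, 0, 0, 0, 1); (0, 0, 0, 1, 1, 1, 0); (0, 2, 0, 0, 0, 0, 0); (0, 2, 2, 0, 1, 0, 0); (0, 0, 1, 0, 0, 0, 0); (2, 0, 0, 0, 0, 0, 0))


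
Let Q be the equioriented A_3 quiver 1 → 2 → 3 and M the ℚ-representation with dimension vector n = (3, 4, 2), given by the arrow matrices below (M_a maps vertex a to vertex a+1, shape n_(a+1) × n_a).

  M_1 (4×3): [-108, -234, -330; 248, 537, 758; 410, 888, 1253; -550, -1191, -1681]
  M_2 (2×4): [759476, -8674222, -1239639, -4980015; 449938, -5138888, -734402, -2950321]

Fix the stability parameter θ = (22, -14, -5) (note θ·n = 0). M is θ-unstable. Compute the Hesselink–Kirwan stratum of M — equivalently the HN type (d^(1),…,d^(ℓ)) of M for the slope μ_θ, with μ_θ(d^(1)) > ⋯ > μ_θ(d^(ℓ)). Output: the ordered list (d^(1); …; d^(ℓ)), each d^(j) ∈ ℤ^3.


Barcode: M ≅ I[1,1], I[1,3]^2, I[2,2]^2. HN layers by μ_θ (3 steps, strictly decreasing):
  μ^(1)=22; μ^(2)=1; μ^(3)=-14

((1, 0, 0); (2, 2, 2); (0, 2, 0))


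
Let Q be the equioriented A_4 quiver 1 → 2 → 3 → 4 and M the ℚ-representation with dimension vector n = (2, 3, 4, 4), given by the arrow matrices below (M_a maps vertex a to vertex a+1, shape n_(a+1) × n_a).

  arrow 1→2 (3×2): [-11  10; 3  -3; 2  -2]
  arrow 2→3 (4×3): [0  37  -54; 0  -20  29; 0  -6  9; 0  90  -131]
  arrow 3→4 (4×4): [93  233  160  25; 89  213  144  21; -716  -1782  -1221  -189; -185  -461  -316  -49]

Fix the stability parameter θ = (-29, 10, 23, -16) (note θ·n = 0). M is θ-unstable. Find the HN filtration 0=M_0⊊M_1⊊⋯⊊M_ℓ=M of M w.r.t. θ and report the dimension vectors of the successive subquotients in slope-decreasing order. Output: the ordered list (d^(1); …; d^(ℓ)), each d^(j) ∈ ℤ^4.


Interval decomposition of M: I[1,2], I[1,4], I[2,4], I[3,3]^2, I[4,4]^2.
HN type (ℓ=5): μ^(1)=23; μ^(2)=10; μ^(3)=17/3; μ^(4)=-16; μ^(5)=-29

((0, 0, 2, 0); (0, 1, 0, 0); (0, 2, 2, 2); (0, 0, 0, 2); (2, 0, 0, 0))


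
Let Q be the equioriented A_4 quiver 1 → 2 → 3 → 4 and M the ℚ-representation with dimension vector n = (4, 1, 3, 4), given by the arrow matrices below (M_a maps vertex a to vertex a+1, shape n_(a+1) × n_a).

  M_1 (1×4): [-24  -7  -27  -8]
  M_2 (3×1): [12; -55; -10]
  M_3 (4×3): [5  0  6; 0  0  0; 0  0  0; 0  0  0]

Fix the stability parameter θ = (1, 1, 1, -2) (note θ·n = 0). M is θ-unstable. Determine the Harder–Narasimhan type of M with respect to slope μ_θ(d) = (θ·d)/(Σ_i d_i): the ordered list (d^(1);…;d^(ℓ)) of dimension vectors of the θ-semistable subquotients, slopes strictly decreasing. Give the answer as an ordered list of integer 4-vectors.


Barcode: M ≅ I[1,1]^3, I[1,3], I[3,3], I[3,4], I[4,4]^3. HN layers by μ_θ (3 steps, strictly decreasing):
  μ^(1)=1; μ^(2)=-1/2; μ^(3)=-2

((4, 1, 2, 0); (0, 0, 1, 1); (0, 0, 0, 3))


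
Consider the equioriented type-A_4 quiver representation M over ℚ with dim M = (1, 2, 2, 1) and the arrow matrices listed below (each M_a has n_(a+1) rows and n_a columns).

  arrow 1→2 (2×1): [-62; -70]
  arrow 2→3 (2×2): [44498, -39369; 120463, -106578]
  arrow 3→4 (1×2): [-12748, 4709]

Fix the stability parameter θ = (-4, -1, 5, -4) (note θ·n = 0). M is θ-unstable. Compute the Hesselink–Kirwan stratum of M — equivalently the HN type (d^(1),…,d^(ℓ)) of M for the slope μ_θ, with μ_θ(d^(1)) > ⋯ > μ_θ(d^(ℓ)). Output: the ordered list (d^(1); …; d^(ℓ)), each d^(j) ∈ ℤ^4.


Interval decomposition of M: I[1,4], I[2,3].
HN type (ℓ=4): μ^(1)=5; μ^(2)=1/2; μ^(3)=-1; μ^(4)=-4

((0, 0, 1, 0); (0, 0, 1, 1); (0, 2, 0, 0); (1, 0, 0, 0))


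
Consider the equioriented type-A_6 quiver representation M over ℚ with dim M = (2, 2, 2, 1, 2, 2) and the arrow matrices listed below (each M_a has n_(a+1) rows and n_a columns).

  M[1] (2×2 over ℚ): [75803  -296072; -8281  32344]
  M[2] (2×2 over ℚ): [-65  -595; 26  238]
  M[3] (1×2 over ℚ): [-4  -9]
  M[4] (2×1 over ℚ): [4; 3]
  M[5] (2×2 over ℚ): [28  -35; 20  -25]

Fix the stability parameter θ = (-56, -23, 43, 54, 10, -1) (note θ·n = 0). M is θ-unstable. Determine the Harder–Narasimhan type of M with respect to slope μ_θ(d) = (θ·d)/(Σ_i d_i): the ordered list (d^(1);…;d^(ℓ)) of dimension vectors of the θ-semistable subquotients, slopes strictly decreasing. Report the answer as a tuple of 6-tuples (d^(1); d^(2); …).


Barcode: M ≅ I[1,1], I[1,2], I[2,6], I[3,3], I[5,5], I[6,6]. HN layers by μ_θ (6 steps, strictly decreasing):
  μ^(1)=43; μ^(2)=53/2; μ^(3)=10; μ^(4)=-1; μ^(5)=-23; μ^(6)=-56

((0, 0, 1, 0, 0, 0); (0, 0, 1, 1, 1, 1); (0, 0, 0, 0, 1, 0); (0, 0, 0, 0, 0, 1); (0, 2, 0, 0, 0, 0); (2, 0, 0, 0, 0, 0))


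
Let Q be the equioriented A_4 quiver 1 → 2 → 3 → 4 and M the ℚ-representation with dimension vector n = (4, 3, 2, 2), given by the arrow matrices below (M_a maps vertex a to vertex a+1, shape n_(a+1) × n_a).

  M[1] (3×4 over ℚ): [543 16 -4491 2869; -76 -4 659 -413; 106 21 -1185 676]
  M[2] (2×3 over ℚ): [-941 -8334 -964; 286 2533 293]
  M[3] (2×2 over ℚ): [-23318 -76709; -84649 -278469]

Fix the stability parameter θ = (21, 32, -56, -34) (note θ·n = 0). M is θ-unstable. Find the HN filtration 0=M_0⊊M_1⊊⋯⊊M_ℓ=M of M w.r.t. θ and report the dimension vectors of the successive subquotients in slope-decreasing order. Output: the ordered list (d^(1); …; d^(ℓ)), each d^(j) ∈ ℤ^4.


Via rank(M_{q-1}∘⋯∘M_p): M ≅ I[1,1], I[1,2], I[1,4]^2.
μ_θ-semistable layers: μ^(1)=32; μ^(2)=21; μ^(3)=-37/4

((0, 1, 0, 0); (2, 0, 0, 0); (2, 2, 2, 2))


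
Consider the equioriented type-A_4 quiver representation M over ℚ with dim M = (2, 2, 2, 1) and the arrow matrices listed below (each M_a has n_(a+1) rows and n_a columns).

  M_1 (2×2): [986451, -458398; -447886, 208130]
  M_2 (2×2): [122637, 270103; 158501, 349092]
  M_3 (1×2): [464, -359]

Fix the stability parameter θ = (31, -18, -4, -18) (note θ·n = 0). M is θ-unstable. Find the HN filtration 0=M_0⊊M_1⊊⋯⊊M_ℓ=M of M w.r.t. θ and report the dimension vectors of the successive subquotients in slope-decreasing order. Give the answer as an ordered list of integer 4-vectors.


Barcode: M ≅ I[1,3], I[1,4]. HN layers by μ_θ (2 steps, strictly decreasing):
  μ^(1)=3; μ^(2)=-9/4

((1, 1, 1, 0); (1, 1, 1, 1))


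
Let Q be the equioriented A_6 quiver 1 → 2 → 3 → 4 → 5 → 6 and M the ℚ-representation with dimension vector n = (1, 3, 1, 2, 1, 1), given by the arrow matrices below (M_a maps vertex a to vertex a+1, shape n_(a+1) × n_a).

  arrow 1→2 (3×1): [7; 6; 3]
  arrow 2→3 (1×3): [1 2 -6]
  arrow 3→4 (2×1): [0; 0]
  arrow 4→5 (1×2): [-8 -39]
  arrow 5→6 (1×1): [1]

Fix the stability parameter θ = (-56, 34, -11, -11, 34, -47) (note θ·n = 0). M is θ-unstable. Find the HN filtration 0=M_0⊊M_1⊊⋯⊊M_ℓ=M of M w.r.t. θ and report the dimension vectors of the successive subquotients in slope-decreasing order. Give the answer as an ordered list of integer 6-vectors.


Via rank(M_{q-1}∘⋯∘M_p): M ≅ I[1,3], I[2,2]^2, I[4,4], I[4,6].
μ_θ-semistable layers: μ^(1)=34; μ^(2)=23/2; μ^(3)=-13/2; μ^(4)=-11; μ^(5)=-56

((0, 2, 0, 0, 0, 0); (0, 1, 1, 0, 0, 0); (0, 0, 0, 0, 1, 1); (0, 0, 0, 2, 0, 0); (1, 0, 0, 0, 0, 0))


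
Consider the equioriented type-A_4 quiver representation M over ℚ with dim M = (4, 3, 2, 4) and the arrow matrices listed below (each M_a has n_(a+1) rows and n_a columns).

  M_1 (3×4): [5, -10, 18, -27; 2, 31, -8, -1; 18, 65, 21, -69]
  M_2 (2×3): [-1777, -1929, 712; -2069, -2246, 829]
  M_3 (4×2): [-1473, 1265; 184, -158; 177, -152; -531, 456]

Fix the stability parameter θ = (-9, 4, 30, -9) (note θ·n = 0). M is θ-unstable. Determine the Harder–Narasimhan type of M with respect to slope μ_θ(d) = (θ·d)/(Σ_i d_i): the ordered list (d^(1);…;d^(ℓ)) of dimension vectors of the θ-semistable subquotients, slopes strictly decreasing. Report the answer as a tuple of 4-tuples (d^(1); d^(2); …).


Interval decomposition of M: I[1,1], I[1,2], I[1,4]^2, I[4,4]^2.
HN type (ℓ=3): μ^(1)=21/2; μ^(2)=4; μ^(3)=-9

((0, 0, 2, 2); (0, 3, 0, 0); (4, 0, 0, 2))


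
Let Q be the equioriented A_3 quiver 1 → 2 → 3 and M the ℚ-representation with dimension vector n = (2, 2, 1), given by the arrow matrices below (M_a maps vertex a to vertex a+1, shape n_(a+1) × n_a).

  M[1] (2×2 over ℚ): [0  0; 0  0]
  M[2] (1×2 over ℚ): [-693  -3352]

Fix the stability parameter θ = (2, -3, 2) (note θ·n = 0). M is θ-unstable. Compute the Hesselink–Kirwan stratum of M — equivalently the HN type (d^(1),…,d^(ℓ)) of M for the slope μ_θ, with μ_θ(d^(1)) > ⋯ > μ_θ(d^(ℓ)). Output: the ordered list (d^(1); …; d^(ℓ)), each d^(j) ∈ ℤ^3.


Interval decomposition of M: I[1,1]^2, I[2,2], I[2,3].
HN type (ℓ=2): μ^(1)=2; μ^(2)=-3

((2, 0, 1); (0, 2, 0))


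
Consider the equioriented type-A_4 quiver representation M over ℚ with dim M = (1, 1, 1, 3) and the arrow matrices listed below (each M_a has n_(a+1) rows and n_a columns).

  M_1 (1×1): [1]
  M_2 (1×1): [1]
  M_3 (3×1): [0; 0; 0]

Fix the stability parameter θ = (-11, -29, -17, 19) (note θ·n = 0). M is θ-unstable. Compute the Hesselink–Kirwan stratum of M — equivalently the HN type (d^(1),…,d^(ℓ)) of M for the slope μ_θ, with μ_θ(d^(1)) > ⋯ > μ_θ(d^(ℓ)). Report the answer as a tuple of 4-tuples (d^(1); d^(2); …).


Interval decomposition of M: I[1,3], I[4,4]^3.
HN type (ℓ=3): μ^(1)=19; μ^(2)=-17; μ^(3)=-20

((0, 0, 0, 3); (0, 0, 1, 0); (1, 1, 0, 0))


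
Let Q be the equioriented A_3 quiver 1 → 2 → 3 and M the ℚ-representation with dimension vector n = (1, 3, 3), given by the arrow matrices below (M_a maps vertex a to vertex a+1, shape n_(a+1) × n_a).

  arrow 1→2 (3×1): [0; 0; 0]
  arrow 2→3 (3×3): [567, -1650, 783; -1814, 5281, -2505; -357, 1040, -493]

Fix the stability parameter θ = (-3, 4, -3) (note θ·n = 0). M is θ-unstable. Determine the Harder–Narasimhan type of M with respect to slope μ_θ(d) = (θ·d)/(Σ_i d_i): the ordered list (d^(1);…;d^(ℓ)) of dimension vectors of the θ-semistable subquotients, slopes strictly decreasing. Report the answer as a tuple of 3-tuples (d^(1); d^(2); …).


Barcode: M ≅ I[1,1], I[2,3]^3. HN layers by μ_θ (2 steps, strictly decreasing):
  μ^(1)=1/2; μ^(2)=-3

((0, 3, 3); (1, 0, 0))


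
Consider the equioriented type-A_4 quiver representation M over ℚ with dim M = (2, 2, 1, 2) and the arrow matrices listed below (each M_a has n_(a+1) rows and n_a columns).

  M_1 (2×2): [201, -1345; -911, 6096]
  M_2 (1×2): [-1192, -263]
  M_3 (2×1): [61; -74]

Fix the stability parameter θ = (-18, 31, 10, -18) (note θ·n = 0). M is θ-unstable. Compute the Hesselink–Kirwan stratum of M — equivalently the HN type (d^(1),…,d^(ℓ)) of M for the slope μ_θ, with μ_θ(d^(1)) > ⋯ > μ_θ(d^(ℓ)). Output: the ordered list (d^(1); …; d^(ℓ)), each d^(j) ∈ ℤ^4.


Barcode: M ≅ I[1,2], I[1,4], I[4,4]. HN layers by μ_θ (3 steps, strictly decreasing):
  μ^(1)=31; μ^(2)=23/3; μ^(3)=-18

((0, 1, 0, 0); (0, 1, 1, 1); (2, 0, 0, 1))


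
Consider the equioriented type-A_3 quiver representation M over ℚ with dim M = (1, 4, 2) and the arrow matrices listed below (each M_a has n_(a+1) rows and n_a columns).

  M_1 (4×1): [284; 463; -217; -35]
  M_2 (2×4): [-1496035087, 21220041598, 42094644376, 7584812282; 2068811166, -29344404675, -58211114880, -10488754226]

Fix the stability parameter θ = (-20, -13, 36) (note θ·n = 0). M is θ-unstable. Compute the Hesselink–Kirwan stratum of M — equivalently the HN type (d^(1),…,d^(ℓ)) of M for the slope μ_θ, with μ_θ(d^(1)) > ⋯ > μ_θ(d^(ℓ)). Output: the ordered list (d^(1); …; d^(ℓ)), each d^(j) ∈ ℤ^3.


Via rank(M_{q-1}∘⋯∘M_p): M ≅ I[1,3], I[2,2]^2, I[2,3].
μ_θ-semistable layers: μ^(1)=36; μ^(2)=-13; μ^(3)=-20

((0, 0, 2); (0, 4, 0); (1, 0, 0))


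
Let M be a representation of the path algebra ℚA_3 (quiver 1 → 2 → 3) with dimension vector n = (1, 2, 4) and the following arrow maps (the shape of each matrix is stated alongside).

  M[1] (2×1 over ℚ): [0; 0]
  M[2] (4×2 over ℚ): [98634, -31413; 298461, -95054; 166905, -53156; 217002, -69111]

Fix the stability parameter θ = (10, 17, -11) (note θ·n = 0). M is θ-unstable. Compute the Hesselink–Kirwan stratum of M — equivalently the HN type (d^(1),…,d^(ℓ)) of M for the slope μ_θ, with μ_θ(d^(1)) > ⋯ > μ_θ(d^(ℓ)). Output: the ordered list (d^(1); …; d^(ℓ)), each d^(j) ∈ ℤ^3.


Barcode: M ≅ I[1,1], I[2,3]^2, I[3,3]^2. HN layers by μ_θ (3 steps, strictly decreasing):
  μ^(1)=10; μ^(2)=3; μ^(3)=-11

((1, 0, 0); (0, 2, 2); (0, 0, 2))


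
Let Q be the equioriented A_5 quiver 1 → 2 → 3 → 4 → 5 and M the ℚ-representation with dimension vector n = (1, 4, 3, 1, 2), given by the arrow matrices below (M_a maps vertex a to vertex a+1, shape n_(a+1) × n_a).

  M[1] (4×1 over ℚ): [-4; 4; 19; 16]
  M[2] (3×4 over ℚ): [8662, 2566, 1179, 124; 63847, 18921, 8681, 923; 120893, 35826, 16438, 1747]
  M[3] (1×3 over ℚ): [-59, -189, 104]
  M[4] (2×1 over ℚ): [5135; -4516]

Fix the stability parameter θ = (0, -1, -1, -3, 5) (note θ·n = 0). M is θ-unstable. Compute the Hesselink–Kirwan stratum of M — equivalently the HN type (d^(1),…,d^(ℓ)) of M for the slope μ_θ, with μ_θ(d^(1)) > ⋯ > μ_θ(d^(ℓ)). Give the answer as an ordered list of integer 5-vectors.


Barcode: M ≅ I[1,5], I[2,2], I[2,3]^2, I[5,5]. HN layers by μ_θ (3 steps, strictly decreasing):
  μ^(1)=5; μ^(2)=-1; μ^(3)=-5/4

((0, 0, 0, 0, 2); (0, 3, 2, 0, 0); (1, 1, 1, 1, 0))


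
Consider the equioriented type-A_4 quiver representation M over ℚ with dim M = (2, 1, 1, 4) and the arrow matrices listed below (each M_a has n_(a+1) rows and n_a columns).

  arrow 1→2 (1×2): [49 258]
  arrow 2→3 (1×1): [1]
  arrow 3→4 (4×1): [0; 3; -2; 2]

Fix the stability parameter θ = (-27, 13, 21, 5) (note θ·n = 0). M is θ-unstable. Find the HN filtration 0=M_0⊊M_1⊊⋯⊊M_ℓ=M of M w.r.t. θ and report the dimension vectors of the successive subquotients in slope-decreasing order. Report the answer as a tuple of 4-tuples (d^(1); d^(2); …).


Via rank(M_{q-1}∘⋯∘M_p): M ≅ I[1,1], I[1,4], I[4,4]^3.
μ_θ-semistable layers: μ^(1)=13; μ^(2)=5; μ^(3)=-27

((0, 1, 1, 1); (0, 0, 0, 3); (2, 0, 0, 0))


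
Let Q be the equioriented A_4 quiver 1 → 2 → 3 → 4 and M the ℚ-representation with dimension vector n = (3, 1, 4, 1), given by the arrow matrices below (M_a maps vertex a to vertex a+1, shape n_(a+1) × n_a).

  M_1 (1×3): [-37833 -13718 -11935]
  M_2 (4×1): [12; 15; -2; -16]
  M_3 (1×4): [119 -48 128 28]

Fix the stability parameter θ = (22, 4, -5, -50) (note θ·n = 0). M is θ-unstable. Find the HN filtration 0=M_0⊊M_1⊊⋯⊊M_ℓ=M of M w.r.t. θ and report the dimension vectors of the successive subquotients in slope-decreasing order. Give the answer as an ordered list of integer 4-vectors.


Interval decomposition of M: I[1,1]^2, I[1,4], I[3,3]^3.
HN type (ℓ=3): μ^(1)=22; μ^(2)=-5; μ^(3)=-29/4

((2, 0, 0, 0); (0, 0, 3, 0); (1, 1, 1, 1))


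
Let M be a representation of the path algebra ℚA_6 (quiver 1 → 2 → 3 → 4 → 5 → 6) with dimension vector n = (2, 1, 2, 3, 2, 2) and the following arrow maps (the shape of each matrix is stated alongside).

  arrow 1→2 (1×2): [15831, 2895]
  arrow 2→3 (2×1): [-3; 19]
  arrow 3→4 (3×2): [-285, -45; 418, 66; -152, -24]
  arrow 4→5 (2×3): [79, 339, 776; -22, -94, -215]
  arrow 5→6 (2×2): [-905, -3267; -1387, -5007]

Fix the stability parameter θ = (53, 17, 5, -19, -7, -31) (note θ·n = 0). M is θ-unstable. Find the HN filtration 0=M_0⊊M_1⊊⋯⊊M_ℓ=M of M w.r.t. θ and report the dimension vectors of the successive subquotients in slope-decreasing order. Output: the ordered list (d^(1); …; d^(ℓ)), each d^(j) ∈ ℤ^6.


Interval decomposition of M: I[1,1], I[1,3], I[3,6], I[4,4], I[4,6].
HN type (ℓ=4): μ^(1)=53; μ^(2)=25; μ^(3)=-13; μ^(4)=-19

((1, 0, 0, 0, 0, 0); (1, 1, 1, 0, 0, 0); (0, 0, 1, 1, 1, 1); (0, 0, 0, 2, 1, 1))


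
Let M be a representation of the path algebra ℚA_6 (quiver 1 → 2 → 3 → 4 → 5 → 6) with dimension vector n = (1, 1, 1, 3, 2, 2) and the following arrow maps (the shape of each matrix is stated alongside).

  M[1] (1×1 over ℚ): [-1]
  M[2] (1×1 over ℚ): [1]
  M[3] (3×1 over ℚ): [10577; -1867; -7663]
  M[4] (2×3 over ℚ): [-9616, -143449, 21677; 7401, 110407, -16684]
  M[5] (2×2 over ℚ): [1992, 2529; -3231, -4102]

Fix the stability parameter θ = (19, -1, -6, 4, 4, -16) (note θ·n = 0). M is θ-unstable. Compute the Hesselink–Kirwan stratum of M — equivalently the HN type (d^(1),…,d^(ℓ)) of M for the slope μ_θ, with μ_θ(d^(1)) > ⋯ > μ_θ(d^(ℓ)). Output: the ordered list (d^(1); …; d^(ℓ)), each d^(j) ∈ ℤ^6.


Barcode: M ≅ I[1,4], I[4,6]^2. HN layers by μ_θ (2 steps, strictly decreasing):
  μ^(1)=4; μ^(2)=-8/3

((1, 1, 1, 1, 0, 0); (0, 0, 0, 2, 2, 2))


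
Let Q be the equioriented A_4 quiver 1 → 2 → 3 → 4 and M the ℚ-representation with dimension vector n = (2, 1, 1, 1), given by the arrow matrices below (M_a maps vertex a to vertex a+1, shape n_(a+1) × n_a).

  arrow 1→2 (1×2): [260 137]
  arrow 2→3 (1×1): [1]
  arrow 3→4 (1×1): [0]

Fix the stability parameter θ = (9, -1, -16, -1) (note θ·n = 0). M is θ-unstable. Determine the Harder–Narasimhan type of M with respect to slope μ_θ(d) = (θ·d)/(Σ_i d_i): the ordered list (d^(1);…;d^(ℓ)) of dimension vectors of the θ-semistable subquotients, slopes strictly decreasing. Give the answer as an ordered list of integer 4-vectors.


Interval decomposition of M: I[1,1], I[1,3], I[4,4].
HN type (ℓ=3): μ^(1)=9; μ^(2)=-1; μ^(3)=-8/3

((1, 0, 0, 0); (0, 0, 0, 1); (1, 1, 1, 0))


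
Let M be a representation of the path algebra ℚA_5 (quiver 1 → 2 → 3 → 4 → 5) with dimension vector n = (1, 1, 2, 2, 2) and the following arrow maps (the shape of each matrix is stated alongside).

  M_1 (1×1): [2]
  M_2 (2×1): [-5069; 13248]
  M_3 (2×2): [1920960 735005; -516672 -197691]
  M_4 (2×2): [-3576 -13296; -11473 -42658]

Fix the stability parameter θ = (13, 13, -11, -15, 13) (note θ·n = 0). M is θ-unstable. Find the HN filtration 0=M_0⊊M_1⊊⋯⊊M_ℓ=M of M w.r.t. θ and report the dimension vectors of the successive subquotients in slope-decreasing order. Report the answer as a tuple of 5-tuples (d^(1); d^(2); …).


Via rank(M_{q-1}∘⋯∘M_p): M ≅ I[1,3], I[3,5], I[4,4], I[5,5].
μ_θ-semistable layers: μ^(1)=13; μ^(2)=5; μ^(3)=-13; μ^(4)=-15

((0, 0, 0, 0, 2); (1, 1, 1, 0, 0); (0, 0, 1, 1, 0); (0, 0, 0, 1, 0))


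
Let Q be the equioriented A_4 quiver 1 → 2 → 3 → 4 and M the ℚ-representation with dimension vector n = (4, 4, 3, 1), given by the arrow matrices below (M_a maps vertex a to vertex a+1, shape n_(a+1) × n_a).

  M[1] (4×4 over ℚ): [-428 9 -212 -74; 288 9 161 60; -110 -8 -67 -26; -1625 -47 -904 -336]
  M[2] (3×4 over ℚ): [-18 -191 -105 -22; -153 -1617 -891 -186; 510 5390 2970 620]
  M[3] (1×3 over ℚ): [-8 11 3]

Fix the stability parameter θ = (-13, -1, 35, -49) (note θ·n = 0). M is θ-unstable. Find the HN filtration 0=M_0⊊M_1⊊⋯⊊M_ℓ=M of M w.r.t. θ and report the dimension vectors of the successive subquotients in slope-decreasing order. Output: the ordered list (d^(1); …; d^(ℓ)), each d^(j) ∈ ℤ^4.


Via rank(M_{q-1}∘⋯∘M_p): M ≅ I[1,2]^2, I[1,3], I[1,4], I[3,3].
μ_θ-semistable layers: μ^(1)=35; μ^(2)=-1; μ^(3)=-5; μ^(4)=-13

((0, 0, 2, 0); (0, 3, 0, 0); (0, 1, 1, 1); (4, 0, 0, 0))


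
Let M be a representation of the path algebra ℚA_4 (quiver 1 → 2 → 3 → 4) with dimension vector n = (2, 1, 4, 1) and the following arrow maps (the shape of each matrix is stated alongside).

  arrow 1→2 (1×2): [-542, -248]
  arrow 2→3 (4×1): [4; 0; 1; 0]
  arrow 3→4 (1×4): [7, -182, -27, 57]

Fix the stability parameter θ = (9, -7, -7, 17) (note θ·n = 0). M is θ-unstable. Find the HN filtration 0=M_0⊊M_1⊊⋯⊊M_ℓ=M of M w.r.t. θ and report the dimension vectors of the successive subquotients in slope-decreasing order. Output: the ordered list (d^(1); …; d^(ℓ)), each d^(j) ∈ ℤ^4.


Via rank(M_{q-1}∘⋯∘M_p): M ≅ I[1,1], I[1,4], I[3,3]^3.
μ_θ-semistable layers: μ^(1)=17; μ^(2)=9; μ^(3)=-5/3; μ^(4)=-7

((0, 0, 0, 1); (1, 0, 0, 0); (1, 1, 1, 0); (0, 0, 3, 0))


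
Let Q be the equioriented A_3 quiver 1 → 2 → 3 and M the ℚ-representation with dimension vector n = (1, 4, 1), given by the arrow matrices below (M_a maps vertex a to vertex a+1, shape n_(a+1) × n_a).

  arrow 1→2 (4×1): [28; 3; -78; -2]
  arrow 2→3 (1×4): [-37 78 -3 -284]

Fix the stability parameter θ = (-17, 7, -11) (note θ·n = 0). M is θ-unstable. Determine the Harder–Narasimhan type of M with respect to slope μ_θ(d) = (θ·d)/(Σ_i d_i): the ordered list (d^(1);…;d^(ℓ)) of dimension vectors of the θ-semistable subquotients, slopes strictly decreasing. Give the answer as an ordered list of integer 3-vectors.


Interval decomposition of M: I[1,2], I[2,2]^2, I[2,3].
HN type (ℓ=3): μ^(1)=7; μ^(2)=-2; μ^(3)=-17

((0, 3, 0); (0, 1, 1); (1, 0, 0))


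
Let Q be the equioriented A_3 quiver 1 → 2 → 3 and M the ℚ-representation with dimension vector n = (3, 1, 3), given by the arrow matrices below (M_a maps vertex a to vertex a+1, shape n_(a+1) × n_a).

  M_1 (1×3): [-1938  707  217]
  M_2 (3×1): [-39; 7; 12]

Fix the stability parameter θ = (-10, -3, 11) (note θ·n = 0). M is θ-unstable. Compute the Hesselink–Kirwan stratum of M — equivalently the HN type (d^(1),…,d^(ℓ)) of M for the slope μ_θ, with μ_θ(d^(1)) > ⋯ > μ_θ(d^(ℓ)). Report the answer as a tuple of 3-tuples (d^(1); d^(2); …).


Barcode: M ≅ I[1,1]^2, I[1,3], I[3,3]^2. HN layers by μ_θ (3 steps, strictly decreasing):
  μ^(1)=11; μ^(2)=-3; μ^(3)=-10

((0, 0, 3); (0, 1, 0); (3, 0, 0))


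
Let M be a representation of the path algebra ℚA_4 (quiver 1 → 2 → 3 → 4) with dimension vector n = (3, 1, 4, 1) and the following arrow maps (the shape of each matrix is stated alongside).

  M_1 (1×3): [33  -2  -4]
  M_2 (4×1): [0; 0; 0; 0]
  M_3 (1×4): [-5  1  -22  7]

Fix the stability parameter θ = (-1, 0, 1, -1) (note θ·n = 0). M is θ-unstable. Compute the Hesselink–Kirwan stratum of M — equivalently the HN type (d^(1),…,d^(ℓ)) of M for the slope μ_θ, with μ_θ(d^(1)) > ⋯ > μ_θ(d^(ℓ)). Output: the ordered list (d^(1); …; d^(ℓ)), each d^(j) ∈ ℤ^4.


Barcode: M ≅ I[1,1]^2, I[1,2], I[3,3]^3, I[3,4]. HN layers by μ_θ (3 steps, strictly decreasing):
  μ^(1)=1; μ^(2)=0; μ^(3)=-1

((0, 0, 3, 0); (0, 1, 1, 1); (3, 0, 0, 0))


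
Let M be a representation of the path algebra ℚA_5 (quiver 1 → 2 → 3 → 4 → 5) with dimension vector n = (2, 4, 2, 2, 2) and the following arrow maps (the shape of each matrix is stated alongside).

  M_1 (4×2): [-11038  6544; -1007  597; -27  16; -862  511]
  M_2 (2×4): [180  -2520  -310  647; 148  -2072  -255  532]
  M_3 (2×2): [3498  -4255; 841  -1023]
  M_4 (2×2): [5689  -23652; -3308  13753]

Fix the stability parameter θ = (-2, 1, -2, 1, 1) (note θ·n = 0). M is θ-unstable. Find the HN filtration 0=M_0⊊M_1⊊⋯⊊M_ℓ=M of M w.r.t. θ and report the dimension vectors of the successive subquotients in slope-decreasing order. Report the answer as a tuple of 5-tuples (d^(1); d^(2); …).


Barcode: M ≅ I[1,5]^2, I[2,2]^2. HN layers by μ_θ (3 steps, strictly decreasing):
  μ^(1)=1; μ^(2)=-1/2; μ^(3)=-2

((0, 2, 0, 2, 2); (0, 2, 2, 0, 0); (2, 0, 0, 0, 0))


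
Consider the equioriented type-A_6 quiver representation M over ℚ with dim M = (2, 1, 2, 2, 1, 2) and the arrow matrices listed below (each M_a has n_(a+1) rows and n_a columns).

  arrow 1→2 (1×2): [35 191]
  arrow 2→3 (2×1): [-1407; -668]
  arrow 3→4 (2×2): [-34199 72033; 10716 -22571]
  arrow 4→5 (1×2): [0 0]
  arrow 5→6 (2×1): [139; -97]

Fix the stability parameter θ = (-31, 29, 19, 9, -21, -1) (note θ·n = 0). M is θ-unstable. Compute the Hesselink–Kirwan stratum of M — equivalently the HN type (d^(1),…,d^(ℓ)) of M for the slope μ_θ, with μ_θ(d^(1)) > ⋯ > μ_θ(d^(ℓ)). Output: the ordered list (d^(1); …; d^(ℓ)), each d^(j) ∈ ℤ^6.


Interval decomposition of M: I[1,1], I[1,4], I[3,4], I[5,6], I[6,6].
HN type (ℓ=5): μ^(1)=19; μ^(2)=14; μ^(3)=-1; μ^(4)=-21; μ^(5)=-31

((0, 1, 1, 1, 0, 0); (0, 0, 1, 1, 0, 0); (0, 0, 0, 0, 0, 2); (0, 0, 0, 0, 1, 0); (2, 0, 0, 0, 0, 0))


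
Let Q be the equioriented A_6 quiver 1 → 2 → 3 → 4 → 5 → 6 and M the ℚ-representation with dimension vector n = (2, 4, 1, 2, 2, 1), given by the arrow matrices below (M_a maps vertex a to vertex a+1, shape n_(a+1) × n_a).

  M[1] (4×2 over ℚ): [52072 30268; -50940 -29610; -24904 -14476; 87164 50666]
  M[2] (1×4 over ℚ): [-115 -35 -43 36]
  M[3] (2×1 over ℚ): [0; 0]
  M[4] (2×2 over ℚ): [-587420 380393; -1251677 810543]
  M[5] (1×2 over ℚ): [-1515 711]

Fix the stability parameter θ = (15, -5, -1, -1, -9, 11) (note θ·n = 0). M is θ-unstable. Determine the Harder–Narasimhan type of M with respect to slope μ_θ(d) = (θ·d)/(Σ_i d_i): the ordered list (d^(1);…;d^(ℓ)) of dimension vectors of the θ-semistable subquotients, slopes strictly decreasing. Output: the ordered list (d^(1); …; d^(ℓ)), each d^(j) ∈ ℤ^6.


Barcode: M ≅ I[1,1], I[1,3], I[2,2]^3, I[4,5], I[4,6]. HN layers by μ_θ (4 steps, strictly decreasing):
  μ^(1)=15; μ^(2)=11; μ^(3)=3; μ^(4)=-5

((1, 0, 0, 0, 0, 0); (0, 0, 0, 0, 0, 1); (1, 1, 1, 0, 0, 0); (0, 3, 0, 2, 2, 0))
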